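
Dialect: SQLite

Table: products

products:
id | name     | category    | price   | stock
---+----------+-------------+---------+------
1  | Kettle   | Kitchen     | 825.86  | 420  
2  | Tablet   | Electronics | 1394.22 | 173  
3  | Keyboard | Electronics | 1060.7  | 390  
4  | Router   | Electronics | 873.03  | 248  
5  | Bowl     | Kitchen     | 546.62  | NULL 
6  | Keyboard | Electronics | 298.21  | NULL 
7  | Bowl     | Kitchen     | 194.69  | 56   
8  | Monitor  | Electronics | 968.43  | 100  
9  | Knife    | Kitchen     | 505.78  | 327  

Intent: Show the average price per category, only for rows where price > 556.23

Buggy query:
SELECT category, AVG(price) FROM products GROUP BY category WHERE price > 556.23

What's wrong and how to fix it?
Bug: Row-level WHERE must come before GROUP BY in the clause order

Fix: Move the WHERE clause before GROUP BY

Corrected query:
SELECT category, AVG(price) FROM products WHERE price > 556.23 GROUP BY category

Result:
category    | AVG(price)
------------+-----------
Electronics | 1074.095  
Kitchen     | 825.86    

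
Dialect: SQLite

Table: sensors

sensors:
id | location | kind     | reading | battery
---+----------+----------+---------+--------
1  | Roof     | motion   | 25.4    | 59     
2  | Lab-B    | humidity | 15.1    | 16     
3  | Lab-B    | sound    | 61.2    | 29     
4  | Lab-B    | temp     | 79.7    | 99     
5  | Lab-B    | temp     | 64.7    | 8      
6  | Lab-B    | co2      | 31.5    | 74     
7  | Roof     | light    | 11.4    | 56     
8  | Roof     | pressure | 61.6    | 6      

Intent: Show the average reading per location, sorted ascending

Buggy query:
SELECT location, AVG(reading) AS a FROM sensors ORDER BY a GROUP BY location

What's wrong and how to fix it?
Bug: GROUP BY must precede ORDER BY

Fix: Reorder: SELECT … FROM … GROUP BY … ORDER BY …

Corrected query:
SELECT location, AVG(reading) AS a FROM sensors GROUP BY location ORDER BY a

Result:
location | a    
---------+------
Roof     | 32.8 
Lab-B    | 50.44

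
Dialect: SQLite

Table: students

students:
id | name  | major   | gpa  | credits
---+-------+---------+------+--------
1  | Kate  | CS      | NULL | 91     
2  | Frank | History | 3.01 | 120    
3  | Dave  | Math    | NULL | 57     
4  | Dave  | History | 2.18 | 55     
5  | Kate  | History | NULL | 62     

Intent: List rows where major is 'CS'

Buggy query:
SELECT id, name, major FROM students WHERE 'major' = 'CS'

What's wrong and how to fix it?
Bug: Single quotes denote string literals in SQL; the column name is being compared as a constant string

Fix: Remove the quotes around the column name (or use double quotes for an identifier)

Corrected query:
SELECT id, name, major FROM students WHERE major = 'CS'

Result:
id | name | major
---+------+------
1  | Kate | CS   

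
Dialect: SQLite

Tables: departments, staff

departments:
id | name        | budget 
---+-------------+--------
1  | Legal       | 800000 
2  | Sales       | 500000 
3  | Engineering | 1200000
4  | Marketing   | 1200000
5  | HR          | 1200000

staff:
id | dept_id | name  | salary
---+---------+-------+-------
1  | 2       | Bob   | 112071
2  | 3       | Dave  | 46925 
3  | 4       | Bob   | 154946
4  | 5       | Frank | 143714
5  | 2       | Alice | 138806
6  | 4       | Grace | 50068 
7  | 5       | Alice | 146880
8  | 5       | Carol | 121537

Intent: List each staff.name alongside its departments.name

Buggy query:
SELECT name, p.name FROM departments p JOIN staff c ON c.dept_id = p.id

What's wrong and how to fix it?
Bug: Both tables have a 'name' column; the unqualified reference is ambiguous

Fix: Prefix ambiguous columns with the table alias

Corrected query:
SELECT c.name, p.name FROM departments p JOIN staff c ON c.dept_id = p.id

Result:
name  | name       
------+------------
Bob   | Sales      
Dave  | Engineering
Bob   | Marketing  
Frank | HR         
Alice | Sales      
Grace | Marketing  
Alice | HR         
Carol | HR         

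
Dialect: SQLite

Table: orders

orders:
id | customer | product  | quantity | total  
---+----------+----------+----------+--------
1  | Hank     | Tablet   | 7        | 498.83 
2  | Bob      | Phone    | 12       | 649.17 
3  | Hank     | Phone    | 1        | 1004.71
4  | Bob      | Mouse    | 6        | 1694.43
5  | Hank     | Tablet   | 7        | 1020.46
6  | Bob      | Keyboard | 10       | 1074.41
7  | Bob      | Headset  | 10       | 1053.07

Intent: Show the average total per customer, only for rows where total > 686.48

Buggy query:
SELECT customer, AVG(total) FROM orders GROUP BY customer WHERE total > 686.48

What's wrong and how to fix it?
Bug: WHERE cannot follow GROUP BY

Fix: Move the WHERE clause before GROUP BY

Corrected query:
SELECT customer, AVG(total) FROM orders WHERE total > 686.48 GROUP BY customer

Result:
customer | AVG(total)
---------+-----------
Bob      | 1273.97   
Hank     | 1012.585  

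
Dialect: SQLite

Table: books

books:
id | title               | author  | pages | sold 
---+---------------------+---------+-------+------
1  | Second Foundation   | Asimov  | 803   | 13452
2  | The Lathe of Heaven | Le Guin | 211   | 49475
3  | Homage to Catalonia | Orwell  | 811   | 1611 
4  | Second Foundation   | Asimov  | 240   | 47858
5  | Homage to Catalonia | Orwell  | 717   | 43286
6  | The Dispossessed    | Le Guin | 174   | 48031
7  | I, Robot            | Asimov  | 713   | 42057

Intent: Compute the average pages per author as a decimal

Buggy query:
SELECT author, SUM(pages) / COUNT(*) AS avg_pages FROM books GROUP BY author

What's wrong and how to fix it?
Bug: SUM(pages) and COUNT(*) are both integers; the division truncates the fractional part

Fix: Multiply by 1.0 (or CAST to REAL) to force floating-point division

Corrected query:
SELECT author, SUM(pages) * 1.0 / COUNT(*) AS avg_pages FROM books GROUP BY author

Result:
author  | avg_pages 
--------+-----------
Asimov  | 585.333333
Le Guin | 192.5     
Orwell  | 764       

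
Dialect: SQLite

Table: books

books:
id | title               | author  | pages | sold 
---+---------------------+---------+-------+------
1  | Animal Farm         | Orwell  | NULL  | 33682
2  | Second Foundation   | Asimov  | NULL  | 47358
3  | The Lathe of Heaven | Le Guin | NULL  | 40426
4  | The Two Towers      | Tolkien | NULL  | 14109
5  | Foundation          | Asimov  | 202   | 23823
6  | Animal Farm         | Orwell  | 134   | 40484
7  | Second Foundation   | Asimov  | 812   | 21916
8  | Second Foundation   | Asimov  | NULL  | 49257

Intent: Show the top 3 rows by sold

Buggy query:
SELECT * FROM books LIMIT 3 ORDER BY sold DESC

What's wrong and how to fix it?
Bug: ORDER BY cannot follow LIMIT; LIMIT is the final clause

Fix: Swap the clauses: ORDER BY first, then LIMIT

Corrected query:
SELECT * FROM books ORDER BY sold DESC LIMIT 3

Result:
id | title             | author | pages | sold 
---+-------------------+--------+-------+------
8  | Second Foundation | Asimov | NULL  | 49257
2  | Second Foundation | Asimov | NULL  | 47358
6  | Animal Farm       | Orwell | 134   | 40484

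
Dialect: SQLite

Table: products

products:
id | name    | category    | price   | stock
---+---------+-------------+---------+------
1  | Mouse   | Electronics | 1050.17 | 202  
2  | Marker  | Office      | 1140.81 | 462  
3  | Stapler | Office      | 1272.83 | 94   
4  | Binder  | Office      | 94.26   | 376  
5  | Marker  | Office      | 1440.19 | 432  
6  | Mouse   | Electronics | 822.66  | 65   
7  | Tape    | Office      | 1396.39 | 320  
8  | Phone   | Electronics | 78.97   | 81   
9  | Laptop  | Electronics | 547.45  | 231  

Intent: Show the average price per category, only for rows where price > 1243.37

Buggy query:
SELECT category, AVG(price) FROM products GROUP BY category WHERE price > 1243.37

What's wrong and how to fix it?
Bug: WHERE cannot follow GROUP BY

Fix: Move the WHERE clause before GROUP BY

Corrected query:
SELECT category, AVG(price) FROM products WHERE price > 1243.37 GROUP BY category

Result:
category | AVG(price) 
---------+------------
Office   | 1369.803333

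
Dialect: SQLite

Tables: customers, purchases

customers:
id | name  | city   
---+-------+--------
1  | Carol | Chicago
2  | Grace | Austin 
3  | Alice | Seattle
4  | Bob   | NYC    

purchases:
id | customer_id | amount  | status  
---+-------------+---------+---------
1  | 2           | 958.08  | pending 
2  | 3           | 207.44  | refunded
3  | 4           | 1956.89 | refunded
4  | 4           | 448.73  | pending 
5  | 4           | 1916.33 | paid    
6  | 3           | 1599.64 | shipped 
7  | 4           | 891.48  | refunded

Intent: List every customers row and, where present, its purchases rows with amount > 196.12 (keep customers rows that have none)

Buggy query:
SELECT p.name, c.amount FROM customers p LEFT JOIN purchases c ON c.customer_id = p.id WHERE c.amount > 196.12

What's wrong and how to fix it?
Bug: A WHERE condition on the right-hand table after LEFT JOIN drops unmatched parents

Fix: Move the right-table condition into the ON clause so unmatched parents are kept

Corrected query:
SELECT p.name, c.amount FROM customers p LEFT JOIN purchases c ON c.customer_id = p.id AND c.amount > 196.12

Result:
name  | amount 
------+--------
Carol | NULL   
Grace | 958.08 
Alice | 207.44 
Alice | 1599.64
Bob   | 448.73 
Bob   | 891.48 
Bob   | 1916.33
Bob   | 1956.89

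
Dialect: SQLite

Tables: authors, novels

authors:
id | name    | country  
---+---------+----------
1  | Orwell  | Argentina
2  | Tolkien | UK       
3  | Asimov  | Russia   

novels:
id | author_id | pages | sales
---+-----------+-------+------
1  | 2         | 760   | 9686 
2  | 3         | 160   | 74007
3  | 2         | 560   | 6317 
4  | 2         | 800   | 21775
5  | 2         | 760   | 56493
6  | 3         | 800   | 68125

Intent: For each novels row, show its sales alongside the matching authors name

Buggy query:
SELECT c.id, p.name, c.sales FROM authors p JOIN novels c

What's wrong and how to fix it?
Bug: JOIN with no ON clause produces a cartesian product; every novels row pairs with every authors row

Fix: Specify the join condition linking the foreign key to the parent id

Corrected query:
SELECT c.id, p.name, c.sales FROM authors p JOIN novels c ON c.author_id = p.id

Result:
id | name    | sales
---+---------+------
1  | Tolkien | 9686 
2  | Asimov  | 74007
3  | Tolkien | 6317 
4  | Tolkien | 21775
5  | Tolkien | 56493
6  | Asimov  | 68125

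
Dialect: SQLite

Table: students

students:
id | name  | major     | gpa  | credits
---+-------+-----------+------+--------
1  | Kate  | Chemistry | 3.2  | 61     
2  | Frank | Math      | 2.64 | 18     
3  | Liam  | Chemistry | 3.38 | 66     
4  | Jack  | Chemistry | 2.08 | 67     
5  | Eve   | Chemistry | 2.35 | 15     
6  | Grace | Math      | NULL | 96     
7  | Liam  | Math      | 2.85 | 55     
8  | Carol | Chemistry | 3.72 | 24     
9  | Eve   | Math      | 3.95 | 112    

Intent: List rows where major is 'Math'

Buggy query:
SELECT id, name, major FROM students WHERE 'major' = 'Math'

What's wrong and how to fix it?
Bug: 'major' in single quotes is a string literal, not the column; the comparison is literal-vs-literal and never true

Fix: Reference the column as major without single quotes

Corrected query:
SELECT id, name, major FROM students WHERE major = 'Math'

Result:
id | name  | major
---+-------+------
2  | Frank | Math 
6  | Grace | Math 
7  | Liam  | Math 
9  | Eve   | Math 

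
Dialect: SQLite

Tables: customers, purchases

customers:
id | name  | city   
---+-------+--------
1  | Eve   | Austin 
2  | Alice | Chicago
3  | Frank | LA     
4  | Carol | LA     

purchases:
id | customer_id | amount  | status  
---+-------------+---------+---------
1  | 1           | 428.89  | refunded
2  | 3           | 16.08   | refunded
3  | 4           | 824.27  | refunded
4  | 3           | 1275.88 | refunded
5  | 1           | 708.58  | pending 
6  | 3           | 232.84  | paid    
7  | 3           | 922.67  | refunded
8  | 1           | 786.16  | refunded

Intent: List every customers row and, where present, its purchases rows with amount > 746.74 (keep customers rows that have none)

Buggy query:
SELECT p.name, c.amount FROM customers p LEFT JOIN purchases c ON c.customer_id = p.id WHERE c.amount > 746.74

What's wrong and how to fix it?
Bug: Filtering c.amount in WHERE discards the NULL rows produced by LEFT JOIN, turning it into an inner join

Fix: Move the right-table condition into the ON clause so unmatched parents are kept

Corrected query:
SELECT p.name, c.amount FROM customers p LEFT JOIN purchases c ON c.customer_id = p.id AND c.amount > 746.74

Result:
name  | amount 
------+--------
Eve   | 786.16 
Alice | NULL   
Frank | 922.67 
Frank | 1275.88
Carol | 824.27 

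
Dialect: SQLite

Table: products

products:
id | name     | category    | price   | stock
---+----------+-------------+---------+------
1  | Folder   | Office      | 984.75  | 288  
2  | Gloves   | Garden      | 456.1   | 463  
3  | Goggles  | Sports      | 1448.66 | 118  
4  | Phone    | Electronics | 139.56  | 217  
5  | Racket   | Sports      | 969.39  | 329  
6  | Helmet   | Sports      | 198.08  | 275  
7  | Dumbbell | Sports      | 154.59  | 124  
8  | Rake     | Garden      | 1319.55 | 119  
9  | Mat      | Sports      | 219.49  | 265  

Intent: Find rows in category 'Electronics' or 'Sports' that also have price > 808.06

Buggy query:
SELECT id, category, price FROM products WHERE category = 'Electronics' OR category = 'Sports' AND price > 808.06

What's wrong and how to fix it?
Bug: AND binds tighter than OR, so this parses as category = 'Electronics' OR (category = 'Sports' AND price > 808.06)

Fix: Add parentheses around the OR so the AND applies to both alternatives

Corrected query:
SELECT id, category, price FROM products WHERE (category = 'Electronics' OR category = 'Sports') AND price > 808.06

Result:
id | category | price  
---+----------+--------
3  | Sports   | 1448.66
5  | Sports   | 969.39 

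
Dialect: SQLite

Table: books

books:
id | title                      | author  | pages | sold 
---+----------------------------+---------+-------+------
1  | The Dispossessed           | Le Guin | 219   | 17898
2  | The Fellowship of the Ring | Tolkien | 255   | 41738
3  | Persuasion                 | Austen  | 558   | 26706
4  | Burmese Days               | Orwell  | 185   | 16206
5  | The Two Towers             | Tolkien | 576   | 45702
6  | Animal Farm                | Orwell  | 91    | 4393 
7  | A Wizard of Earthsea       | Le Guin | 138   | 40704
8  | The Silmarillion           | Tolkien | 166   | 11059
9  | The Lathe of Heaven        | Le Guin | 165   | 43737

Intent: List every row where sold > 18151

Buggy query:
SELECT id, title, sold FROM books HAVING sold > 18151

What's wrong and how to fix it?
Bug: HAVING filters the output of aggregation, but this query has no GROUP BY and no aggregate functions, so SQLite rejects it (HAVING clause on a non-aggregate query); the condition here is per row

Fix: Use WHERE for row-level filtering

Corrected query:
SELECT id, title, sold FROM books WHERE sold > 18151

Result:
id | title                      | sold 
---+----------------------------+------
2  | The Fellowship of the Ring | 41738
3  | Persuasion                 | 26706
5  | The Two Towers             | 45702
7  | A Wizard of Earthsea       | 40704
9  | The Lathe of Heaven        | 43737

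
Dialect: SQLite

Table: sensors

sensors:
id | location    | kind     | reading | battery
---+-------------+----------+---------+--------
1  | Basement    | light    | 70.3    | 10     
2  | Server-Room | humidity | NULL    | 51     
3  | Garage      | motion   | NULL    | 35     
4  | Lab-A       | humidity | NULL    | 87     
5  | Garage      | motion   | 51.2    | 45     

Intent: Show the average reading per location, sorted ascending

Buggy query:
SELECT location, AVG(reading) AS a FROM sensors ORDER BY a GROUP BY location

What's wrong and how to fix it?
Bug: GROUP BY must precede ORDER BY

Fix: Move ORDER BY to the end, after GROUP BY

Corrected query:
SELECT location, AVG(reading) AS a FROM sensors GROUP BY location ORDER BY a

Result:
location    | a   
------------+-----
Lab-A       | NULL
Server-Room | NULL
Garage      | 51.2
Basement    | 70.3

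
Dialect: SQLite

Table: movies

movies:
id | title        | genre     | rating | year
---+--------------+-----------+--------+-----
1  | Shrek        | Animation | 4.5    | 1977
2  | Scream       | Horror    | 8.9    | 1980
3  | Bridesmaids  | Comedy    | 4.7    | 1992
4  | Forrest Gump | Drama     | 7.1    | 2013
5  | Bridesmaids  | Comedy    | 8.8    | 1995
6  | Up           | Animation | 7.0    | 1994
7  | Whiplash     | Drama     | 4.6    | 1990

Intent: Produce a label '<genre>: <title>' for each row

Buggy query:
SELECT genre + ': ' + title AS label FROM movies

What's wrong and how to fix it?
Bug: SQLite uses || for string concatenation; + coerces text to numbers (yielding 0)

Fix: Use the || operator for string concatenation

Corrected query:
SELECT genre || ': ' || title AS label FROM movies

Result:
label              
-------------------
Animation: Shrek   
Horror: Scream     
Comedy: Bridesmaids
Drama: Forrest Gump
Comedy: Bridesmaids
Animation: Up      
Drama: Whiplash    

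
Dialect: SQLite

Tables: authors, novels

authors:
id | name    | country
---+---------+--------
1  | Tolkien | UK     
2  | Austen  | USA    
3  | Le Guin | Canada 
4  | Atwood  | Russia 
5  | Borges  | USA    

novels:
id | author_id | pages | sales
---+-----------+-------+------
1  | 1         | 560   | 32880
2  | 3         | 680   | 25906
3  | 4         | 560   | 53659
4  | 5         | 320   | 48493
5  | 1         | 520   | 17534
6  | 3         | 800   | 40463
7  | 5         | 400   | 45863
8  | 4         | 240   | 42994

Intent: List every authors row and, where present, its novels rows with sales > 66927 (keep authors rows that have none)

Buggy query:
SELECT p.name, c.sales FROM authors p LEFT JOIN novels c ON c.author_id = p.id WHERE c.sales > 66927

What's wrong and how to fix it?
Bug: Filtering c.sales in WHERE discards the NULL rows produced by LEFT JOIN, turning it into an inner join

Fix: Put 'c.sales > 66927' in the JOIN's ON clause instead of WHERE

Corrected query:
SELECT p.name, c.sales FROM authors p LEFT JOIN novels c ON c.author_id = p.id AND c.sales > 66927

Result:
name    | sales
--------+------
Tolkien | NULL 
Austen  | NULL 
Le Guin | NULL 
Atwood  | NULL 
Borges  | NULL 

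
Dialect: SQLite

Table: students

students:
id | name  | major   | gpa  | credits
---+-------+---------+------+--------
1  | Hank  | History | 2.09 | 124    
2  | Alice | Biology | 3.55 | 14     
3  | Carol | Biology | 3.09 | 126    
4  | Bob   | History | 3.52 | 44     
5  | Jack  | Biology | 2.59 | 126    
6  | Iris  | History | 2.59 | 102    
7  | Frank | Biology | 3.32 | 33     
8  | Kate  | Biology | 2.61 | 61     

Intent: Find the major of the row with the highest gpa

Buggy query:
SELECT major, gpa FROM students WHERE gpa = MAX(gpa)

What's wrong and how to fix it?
Bug: WHERE is evaluated per row; an aggregate over the whole table isn't defined there

Fix: Use a subquery: WHERE gpa = (SELECT MAX(gpa) FROM students)

Corrected query:
SELECT major, gpa FROM students WHERE gpa = (SELECT MAX(gpa) FROM students)

Result:
major   | gpa 
--------+-----
Biology | 3.55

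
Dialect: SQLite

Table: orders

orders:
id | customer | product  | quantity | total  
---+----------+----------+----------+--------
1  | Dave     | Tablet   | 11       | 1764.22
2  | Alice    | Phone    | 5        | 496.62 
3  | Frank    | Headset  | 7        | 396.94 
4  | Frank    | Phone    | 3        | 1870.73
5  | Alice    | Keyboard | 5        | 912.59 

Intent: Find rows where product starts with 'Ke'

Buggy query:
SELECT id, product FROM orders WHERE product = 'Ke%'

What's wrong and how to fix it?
Bug: '=' compares the literal string including the % character; pattern matching needs LIKE

Fix: Use LIKE for wildcard pattern matching

Corrected query:
SELECT id, product FROM orders WHERE product LIKE 'Ke%'

Result:
id | product 
---+---------
5  | Keyboard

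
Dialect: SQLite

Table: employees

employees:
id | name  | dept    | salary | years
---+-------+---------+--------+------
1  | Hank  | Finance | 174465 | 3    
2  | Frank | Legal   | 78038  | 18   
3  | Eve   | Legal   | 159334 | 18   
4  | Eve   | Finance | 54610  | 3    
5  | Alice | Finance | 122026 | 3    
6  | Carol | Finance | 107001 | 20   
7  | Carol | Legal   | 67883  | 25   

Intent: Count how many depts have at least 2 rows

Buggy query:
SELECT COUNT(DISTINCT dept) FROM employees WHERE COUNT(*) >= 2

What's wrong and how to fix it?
Bug: COUNT(*) cannot appear in WHERE; the per-group count doesn't exist yet

Fix: Group first with HAVING COUNT(*) >= 2, then COUNT the resulting groups

Corrected query:
SELECT COUNT(*) FROM (SELECT dept FROM employees GROUP BY dept HAVING COUNT(*) >= 2)

Result:
COUNT(*)
--------
2       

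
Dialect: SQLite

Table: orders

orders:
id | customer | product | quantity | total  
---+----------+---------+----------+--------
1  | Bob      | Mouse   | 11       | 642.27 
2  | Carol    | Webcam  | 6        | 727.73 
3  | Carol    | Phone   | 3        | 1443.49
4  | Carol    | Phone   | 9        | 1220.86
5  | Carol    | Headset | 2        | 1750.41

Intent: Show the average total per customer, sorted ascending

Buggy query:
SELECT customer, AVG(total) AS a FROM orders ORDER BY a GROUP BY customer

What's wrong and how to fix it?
Bug: GROUP BY must precede ORDER BY

Fix: Move ORDER BY to the end, after GROUP BY

Corrected query:
SELECT customer, AVG(total) AS a FROM orders GROUP BY customer ORDER BY a

Result:
customer | a        
---------+----------
Bob      | 642.27   
Carol    | 1285.6225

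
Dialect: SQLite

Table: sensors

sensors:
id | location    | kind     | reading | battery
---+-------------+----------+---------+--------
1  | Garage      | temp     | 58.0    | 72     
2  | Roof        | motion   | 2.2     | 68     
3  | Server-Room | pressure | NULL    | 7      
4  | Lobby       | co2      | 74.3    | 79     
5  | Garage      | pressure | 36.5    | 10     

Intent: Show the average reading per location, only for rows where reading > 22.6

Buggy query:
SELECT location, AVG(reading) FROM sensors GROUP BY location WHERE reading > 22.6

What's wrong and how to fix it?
Bug: WHERE cannot follow GROUP BY

Fix: Move the WHERE clause before GROUP BY

Corrected query:
SELECT location, AVG(reading) FROM sensors WHERE reading > 22.6 GROUP BY location

Result:
location | AVG(reading)
---------+-------------
Garage   | 47.25       
Lobby    | 74.3        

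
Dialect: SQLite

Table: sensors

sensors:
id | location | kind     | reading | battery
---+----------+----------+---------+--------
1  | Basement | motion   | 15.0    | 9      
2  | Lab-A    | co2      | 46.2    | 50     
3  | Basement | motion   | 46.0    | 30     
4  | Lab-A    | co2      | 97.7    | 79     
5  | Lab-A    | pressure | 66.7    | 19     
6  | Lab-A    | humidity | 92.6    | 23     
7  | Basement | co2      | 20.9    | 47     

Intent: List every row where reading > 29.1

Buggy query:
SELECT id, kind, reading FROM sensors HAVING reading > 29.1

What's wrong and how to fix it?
Bug: This is a non-aggregate query (no GROUP BY, no aggregates), so in SQLite the HAVING clause is invalid here; a row-level condition belongs in WHERE

Fix: Replace HAVING with WHERE since the condition applies to individual rows

Corrected query:
SELECT id, kind, reading FROM sensors WHERE reading > 29.1

Result:
id | kind     | reading
---+----------+--------
2  | co2      | 46.2   
3  | motion   | 46     
4  | co2      | 97.7   
5  | pressure | 66.7   
6  | humidity | 92.6   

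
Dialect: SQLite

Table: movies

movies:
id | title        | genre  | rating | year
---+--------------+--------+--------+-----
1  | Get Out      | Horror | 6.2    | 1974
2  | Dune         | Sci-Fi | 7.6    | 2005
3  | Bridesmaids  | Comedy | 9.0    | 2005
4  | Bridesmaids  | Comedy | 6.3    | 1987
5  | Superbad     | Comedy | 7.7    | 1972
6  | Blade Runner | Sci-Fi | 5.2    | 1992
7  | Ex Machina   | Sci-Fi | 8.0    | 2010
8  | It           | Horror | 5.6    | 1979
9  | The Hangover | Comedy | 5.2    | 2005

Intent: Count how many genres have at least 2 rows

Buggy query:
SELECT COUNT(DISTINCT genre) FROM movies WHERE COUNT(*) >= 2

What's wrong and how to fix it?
Bug: WHERE filters individual rows, not groups, so a group-level COUNT is invalid there

Fix: Use a subquery that GROUPs and filters with HAVING, then count its rows

Corrected query:
SELECT COUNT(*) FROM (SELECT genre FROM movies GROUP BY genre HAVING COUNT(*) >= 2)

Result:
COUNT(*)
--------
3       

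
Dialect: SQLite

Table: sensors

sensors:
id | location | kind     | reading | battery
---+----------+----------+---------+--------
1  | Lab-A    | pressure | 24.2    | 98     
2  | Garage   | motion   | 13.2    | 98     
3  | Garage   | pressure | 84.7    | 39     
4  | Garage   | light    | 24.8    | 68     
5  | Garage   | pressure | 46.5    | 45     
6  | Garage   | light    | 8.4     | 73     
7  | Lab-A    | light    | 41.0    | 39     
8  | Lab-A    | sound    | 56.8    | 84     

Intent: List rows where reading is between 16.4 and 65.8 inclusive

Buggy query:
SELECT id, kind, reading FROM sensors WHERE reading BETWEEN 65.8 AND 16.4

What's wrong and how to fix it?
Bug: The bounds are reversed; BETWEEN a AND b requires a <= b to match anything

Fix: Swap the bounds so the smaller value comes first

Corrected query:
SELECT id, kind, reading FROM sensors WHERE reading BETWEEN 16.4 AND 65.8

Result:
id | kind     | reading
---+----------+--------
1  | pressure | 24.2   
4  | light    | 24.8   
5  | pressure | 46.5   
7  | light    | 41     
8  | sound    | 56.8   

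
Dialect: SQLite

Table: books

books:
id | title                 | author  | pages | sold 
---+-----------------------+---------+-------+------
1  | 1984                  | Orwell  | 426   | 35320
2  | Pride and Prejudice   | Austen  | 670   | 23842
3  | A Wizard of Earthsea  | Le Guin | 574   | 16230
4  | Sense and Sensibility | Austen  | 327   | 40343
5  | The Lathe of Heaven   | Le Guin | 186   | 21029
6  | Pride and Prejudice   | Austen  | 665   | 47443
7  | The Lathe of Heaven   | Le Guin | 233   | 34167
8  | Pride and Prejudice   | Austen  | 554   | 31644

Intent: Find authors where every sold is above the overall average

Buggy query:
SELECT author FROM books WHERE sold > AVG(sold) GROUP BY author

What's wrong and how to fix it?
Bug: AVG() is an aggregate; it can't sit directly in WHERE

Fix: Compute the overall average in a scalar subquery and compare each group's MIN against it in HAVING

Corrected query:
SELECT author FROM books GROUP BY author HAVING MIN(sold) > (SELECT AVG(sold) FROM books)

Result:
author
------
Orwell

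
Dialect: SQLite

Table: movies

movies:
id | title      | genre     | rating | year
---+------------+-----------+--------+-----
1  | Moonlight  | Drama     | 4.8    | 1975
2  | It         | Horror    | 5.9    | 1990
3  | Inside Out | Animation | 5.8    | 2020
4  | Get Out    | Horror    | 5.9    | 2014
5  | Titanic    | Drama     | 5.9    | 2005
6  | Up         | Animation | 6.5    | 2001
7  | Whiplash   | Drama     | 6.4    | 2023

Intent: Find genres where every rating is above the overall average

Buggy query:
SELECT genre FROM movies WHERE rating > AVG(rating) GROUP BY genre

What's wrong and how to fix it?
Bug: WHERE evaluates per row before aggregation, so AVG() is unavailable

Fix: Use a subquery for AVG and a HAVING MIN(...) filter so the condition holds for every row in the group

Corrected query:
SELECT genre FROM movies GROUP BY genre HAVING MIN(rating) > (SELECT AVG(rating) FROM movies)

Result:
genre 
------
Horror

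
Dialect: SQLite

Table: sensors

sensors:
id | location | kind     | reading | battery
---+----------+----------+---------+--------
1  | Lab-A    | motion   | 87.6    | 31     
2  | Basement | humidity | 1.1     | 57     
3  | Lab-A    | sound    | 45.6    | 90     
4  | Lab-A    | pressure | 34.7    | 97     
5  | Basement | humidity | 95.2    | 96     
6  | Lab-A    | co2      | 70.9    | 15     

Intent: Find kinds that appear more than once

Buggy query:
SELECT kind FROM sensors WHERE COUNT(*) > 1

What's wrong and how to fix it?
Bug: COUNT(*) is an aggregate and cannot be used in WHERE

Fix: GROUP BY kind, then filter groups with HAVING COUNT(*) > 1

Corrected query:
SELECT kind FROM sensors GROUP BY kind HAVING COUNT(*) > 1

Result:
kind    
--------
humidity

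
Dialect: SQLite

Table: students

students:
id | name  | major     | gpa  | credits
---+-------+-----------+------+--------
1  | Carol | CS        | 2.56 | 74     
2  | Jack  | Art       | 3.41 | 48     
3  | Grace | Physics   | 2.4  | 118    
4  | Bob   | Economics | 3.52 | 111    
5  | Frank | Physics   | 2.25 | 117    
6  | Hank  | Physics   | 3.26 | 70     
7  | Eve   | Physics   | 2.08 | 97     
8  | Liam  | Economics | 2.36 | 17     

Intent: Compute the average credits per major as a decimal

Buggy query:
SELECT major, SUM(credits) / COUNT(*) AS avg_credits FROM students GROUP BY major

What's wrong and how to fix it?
Bug: SUM(credits) and COUNT(*) are both integers; the division truncates the fractional part

Fix: Cast one side to REAL so the division keeps the fractional part

Corrected query:
SELECT major, SUM(credits) * 1.0 / COUNT(*) AS avg_credits FROM students GROUP BY major

Result:
major     | avg_credits
----------+------------
Art       | 48         
CS        | 74         
Economics | 64         
Physics   | 100.5      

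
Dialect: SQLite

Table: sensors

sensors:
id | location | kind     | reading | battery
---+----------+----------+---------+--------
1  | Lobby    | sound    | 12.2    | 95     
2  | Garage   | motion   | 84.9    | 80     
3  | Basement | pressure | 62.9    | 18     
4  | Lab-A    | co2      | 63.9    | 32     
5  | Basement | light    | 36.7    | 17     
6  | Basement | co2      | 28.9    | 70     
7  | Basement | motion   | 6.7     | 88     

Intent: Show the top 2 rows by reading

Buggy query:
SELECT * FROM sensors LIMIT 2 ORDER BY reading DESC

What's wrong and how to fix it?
Bug: ORDER BY cannot follow LIMIT; LIMIT is the final clause

Fix: Swap the clauses: ORDER BY first, then LIMIT

Corrected query:
SELECT * FROM sensors ORDER BY reading DESC LIMIT 2

Result:
id | location | kind   | reading | battery
---+----------+--------+---------+--------
2  | Garage   | motion | 84.9    | 80     
4  | Lab-A    | co2    | 63.9    | 32     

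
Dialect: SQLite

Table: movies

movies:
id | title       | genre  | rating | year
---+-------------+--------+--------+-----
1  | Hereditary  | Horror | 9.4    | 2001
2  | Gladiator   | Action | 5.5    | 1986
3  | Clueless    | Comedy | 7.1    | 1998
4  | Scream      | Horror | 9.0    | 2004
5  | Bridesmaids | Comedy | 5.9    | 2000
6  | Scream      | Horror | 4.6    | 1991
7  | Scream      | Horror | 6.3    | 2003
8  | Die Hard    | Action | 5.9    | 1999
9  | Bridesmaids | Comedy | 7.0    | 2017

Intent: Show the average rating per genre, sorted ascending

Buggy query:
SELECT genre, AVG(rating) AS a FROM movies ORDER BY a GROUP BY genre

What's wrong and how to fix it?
Bug: GROUP BY must precede ORDER BY

Fix: Move ORDER BY to the end, after GROUP BY

Corrected query:
SELECT genre, AVG(rating) AS a FROM movies GROUP BY genre ORDER BY a

Result:
genre  | a       
-------+---------
Action | 5.7     
Comedy | 6.666667
Horror | 7.325   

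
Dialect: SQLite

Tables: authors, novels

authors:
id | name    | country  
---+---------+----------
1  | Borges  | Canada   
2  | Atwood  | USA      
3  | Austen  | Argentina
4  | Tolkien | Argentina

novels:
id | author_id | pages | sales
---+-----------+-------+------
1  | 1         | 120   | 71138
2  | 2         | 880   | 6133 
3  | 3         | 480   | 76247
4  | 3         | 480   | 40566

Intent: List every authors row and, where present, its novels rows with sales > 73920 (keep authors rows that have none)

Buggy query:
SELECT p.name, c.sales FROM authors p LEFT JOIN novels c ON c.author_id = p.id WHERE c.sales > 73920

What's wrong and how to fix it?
Bug: Filtering c.sales in WHERE discards the NULL rows produced by LEFT JOIN, turning it into an inner join

Fix: Move the right-table condition into the ON clause so unmatched parents are kept

Corrected query:
SELECT p.name, c.sales FROM authors p LEFT JOIN novels c ON c.author_id = p.id AND c.sales > 73920

Result:
name    | sales
--------+------
Borges  | NULL 
Atwood  | NULL 
Austen  | 76247
Tolkien | NULL 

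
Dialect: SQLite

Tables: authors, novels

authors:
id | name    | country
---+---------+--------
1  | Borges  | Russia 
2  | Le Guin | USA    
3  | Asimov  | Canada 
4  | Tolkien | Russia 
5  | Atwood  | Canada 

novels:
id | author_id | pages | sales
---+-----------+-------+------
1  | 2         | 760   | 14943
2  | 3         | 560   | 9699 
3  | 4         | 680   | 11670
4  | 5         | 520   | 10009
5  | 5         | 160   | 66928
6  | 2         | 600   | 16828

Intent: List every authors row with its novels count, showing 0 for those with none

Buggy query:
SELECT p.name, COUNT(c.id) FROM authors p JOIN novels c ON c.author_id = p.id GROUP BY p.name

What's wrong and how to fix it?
Bug: INNER JOIN drops authors rows that have no matching novels rows

Fix: Switch to LEFT JOIN to retain unmatched parent rows

Corrected query:
SELECT p.name, COUNT(c.id) FROM authors p LEFT JOIN novels c ON c.author_id = p.id GROUP BY p.name

Result:
name    | COUNT(c.id)
--------+------------
Asimov  | 1          
Atwood  | 2          
Borges  | 0          
Le Guin | 2          
Tolkien | 1          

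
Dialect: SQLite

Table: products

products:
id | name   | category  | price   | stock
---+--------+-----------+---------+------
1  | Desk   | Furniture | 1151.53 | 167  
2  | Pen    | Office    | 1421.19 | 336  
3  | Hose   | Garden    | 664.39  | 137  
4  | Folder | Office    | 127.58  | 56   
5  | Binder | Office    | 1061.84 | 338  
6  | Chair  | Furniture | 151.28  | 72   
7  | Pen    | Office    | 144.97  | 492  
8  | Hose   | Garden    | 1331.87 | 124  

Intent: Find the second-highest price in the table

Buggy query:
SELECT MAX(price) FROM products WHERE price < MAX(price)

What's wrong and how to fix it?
Bug: MAX(price) on the right of the comparison is an aggregate-in-WHERE error

Fix: Put the inner MAX in a scalar subquery

Corrected query:
SELECT MAX(price) FROM products WHERE price < (SELECT MAX(price) FROM products)

Result:
MAX(price)
----------
1331.87   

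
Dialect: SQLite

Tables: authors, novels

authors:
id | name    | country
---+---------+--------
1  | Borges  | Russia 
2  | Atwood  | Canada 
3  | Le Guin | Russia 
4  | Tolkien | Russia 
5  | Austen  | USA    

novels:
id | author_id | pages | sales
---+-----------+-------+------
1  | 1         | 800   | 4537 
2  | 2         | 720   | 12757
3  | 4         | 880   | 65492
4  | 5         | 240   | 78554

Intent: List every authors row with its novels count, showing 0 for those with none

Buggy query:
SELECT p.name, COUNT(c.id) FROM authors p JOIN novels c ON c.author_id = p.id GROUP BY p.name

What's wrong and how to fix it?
Bug: INNER JOIN drops authors rows that have no matching novels rows

Fix: Switch to LEFT JOIN to retain unmatched parent rows

Corrected query:
SELECT p.name, COUNT(c.id) FROM authors p LEFT JOIN novels c ON c.author_id = p.id GROUP BY p.name

Result:
name    | COUNT(c.id)
--------+------------
Atwood  | 1          
Austen  | 1          
Borges  | 1          
Le Guin | 0          
Tolkien | 1          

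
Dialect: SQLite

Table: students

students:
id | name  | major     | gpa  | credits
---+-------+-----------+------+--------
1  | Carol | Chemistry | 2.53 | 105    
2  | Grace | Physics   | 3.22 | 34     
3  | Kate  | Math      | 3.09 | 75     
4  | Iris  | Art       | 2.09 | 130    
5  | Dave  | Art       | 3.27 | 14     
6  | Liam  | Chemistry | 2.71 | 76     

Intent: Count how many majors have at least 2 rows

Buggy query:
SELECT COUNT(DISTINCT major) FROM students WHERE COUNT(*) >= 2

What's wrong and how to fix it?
Bug: WHERE filters individual rows, not groups, so a group-level COUNT is invalid there

Fix: Use a subquery that GROUPs and filters with HAVING, then count its rows

Corrected query:
SELECT COUNT(*) FROM (SELECT major FROM students GROUP BY major HAVING COUNT(*) >= 2)

Result:
COUNT(*)
--------
2       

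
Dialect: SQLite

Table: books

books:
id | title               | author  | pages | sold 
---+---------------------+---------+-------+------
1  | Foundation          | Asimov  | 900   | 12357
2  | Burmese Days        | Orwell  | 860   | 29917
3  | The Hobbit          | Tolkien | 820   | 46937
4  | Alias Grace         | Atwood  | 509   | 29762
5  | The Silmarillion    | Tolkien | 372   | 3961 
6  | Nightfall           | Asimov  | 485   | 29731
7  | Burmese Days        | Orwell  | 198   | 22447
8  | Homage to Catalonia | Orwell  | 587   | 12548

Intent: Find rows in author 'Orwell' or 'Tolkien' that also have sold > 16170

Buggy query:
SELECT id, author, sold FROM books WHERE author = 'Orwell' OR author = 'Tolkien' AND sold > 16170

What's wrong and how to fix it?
Bug: Without parentheses, AND is evaluated before OR, so the sold filter only applies to the 'Tolkien' branch

Fix: Group the OR with parentheses (or use IN), then AND the threshold

Corrected query:
SELECT id, author, sold FROM books WHERE (author = 'Orwell' OR author = 'Tolkien') AND sold > 16170

Result:
id | author  | sold 
---+---------+------
2  | Orwell  | 29917
3  | Tolkien | 46937
7  | Orwell  | 22447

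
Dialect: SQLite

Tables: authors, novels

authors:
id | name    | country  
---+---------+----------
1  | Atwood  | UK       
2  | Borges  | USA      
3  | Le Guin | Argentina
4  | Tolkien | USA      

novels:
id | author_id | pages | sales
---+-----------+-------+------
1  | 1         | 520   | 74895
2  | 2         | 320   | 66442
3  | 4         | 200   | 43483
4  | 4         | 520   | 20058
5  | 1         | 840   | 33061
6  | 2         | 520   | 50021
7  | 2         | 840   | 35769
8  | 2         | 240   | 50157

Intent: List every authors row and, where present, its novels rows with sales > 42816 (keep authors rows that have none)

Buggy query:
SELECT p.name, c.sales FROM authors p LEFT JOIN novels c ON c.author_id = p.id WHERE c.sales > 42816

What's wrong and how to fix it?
Bug: A WHERE condition on the right-hand table after LEFT JOIN drops unmatched parents

Fix: Move the right-table condition into the ON clause so unmatched parents are kept

Corrected query:
SELECT p.name, c.sales FROM authors p LEFT JOIN novels c ON c.author_id = p.id AND c.sales > 42816

Result:
name    | sales
--------+------
Atwood  | 74895
Borges  | 50021
Borges  | 50157
Borges  | 66442
Le Guin | NULL 
Tolkien | 43483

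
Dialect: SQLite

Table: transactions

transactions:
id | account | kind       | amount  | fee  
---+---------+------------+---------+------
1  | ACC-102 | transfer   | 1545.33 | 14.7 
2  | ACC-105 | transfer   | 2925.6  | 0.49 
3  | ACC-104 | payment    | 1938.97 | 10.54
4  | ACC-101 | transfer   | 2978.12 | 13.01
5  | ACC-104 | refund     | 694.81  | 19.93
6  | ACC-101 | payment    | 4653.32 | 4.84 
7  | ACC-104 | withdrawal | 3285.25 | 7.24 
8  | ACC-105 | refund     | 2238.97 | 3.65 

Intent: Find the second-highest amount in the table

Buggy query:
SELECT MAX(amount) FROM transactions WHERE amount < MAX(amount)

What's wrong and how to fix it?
Bug: MAX(amount) on the right of the comparison is an aggregate-in-WHERE error

Fix: Put the inner MAX in a scalar subquery

Corrected query:
SELECT MAX(amount) FROM transactions WHERE amount < (SELECT MAX(amount) FROM transactions)

Result:
MAX(amount)
-----------
3285.25    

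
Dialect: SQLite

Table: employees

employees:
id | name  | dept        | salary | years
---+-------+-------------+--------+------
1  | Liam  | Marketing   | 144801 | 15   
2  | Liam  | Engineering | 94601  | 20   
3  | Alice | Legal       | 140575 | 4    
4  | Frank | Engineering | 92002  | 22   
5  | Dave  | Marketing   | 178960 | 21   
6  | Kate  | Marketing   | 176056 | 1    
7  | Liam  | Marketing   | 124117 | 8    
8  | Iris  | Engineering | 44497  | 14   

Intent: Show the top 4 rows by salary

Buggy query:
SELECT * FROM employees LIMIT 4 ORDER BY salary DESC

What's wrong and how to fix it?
Bug: ORDER BY cannot follow LIMIT; LIMIT is the final clause

Fix: Swap the clauses: ORDER BY first, then LIMIT

Corrected query:
SELECT * FROM employees ORDER BY salary DESC LIMIT 4

Result:
id | name  | dept      | salary | years
---+-------+-----------+--------+------
5  | Dave  | Marketing | 178960 | 21   
6  | Kate  | Marketing | 176056 | 1    
1  | Liam  | Marketing | 144801 | 15   
3  | Alice | Legal     | 140575 | 4    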